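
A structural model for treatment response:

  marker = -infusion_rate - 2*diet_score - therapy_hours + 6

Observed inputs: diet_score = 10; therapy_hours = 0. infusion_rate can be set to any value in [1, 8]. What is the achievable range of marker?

-22 to -15

Substituting into the marker equation gives marker = -infusion_rate - 14.
Linear in infusion_rate, so extremes are at the endpoints: infusion_rate = 1 gives marker = -15; infusion_rate = 8 gives marker = -22.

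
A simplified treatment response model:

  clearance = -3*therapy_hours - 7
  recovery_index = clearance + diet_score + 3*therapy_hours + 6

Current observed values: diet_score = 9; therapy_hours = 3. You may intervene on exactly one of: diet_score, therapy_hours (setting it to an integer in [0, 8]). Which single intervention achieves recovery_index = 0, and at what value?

Intervening on diet_score: with other inputs at their observed values, recovery_index = diet_score - 1. Solving for 0 gives diet_score = 1, within [0, 8].
Intervening on therapy_hours: the paths from therapy_hours to recovery_index cancel (net effect zero), leaving recovery_index = 8; 0 is unreachable this way.

set diet_score = 1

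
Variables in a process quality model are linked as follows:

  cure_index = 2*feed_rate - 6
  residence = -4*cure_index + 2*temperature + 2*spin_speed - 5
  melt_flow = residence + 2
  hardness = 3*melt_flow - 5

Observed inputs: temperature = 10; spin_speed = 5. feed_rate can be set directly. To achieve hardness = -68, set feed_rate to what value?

Substituting into the residence equation gives residence = -8*feed_rate + 49.
Substituting into the melt_flow equation gives melt_flow = -8*feed_rate + 51.
Substituting into the hardness equation gives hardness = -24*feed_rate + 148.
Solve -24*feed_rate + 148 = -68: feed_rate = (-68 - 148) / -24 = 9.

feed_rate = 9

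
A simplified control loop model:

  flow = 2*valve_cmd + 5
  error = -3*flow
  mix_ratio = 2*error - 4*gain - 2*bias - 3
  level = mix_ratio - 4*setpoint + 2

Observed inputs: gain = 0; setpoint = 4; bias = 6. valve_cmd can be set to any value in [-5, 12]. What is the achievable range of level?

-203 to 1

Substituting into the error equation gives error = -6*valve_cmd - 15.
This gives mix_ratio = -12*valve_cmd - 45.
This gives level = -12*valve_cmd - 59.
Linear in valve_cmd, so extremes are at the endpoints: valve_cmd = -5 gives level = 1; valve_cmd = 12 gives level = -203.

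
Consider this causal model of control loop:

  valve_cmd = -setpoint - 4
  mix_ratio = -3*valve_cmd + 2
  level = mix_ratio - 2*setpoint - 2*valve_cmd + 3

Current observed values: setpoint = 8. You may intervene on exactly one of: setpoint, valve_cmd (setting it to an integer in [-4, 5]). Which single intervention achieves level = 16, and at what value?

set setpoint = -3

Intervening on setpoint: with other inputs at their observed values, level = 3*setpoint + 25. Solving for 16 gives setpoint = -3, within [-4, 5].
Intervening on valve_cmd: level = -5*valve_cmd - 11. Reaching 16 requires valve_cmd = -27/5, not an integer.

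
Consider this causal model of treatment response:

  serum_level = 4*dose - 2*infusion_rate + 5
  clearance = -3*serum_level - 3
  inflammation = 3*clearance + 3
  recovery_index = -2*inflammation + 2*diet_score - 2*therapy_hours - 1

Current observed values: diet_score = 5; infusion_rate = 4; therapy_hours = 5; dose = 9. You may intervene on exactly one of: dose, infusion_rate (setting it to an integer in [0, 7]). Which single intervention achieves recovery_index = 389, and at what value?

Intervening on dose: with other inputs at their observed values, recovery_index = 72*dose - 43. Solving for 389 gives dose = 6, within [0, 7].
Intervening on infusion_rate: recovery_index = -36*infusion_rate + 749. Reaching 389 requires infusion_rate = 10, outside [0, 7].

set dose = 6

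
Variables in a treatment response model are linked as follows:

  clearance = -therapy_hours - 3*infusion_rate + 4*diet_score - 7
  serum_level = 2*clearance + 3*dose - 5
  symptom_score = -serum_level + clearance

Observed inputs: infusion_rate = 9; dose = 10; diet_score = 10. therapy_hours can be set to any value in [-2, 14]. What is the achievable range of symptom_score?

Substituting into the clearance equation gives clearance = -therapy_hours + 6.
So serum_level = -2*therapy_hours + 37.
Substituting into the symptom_score equation gives symptom_score = therapy_hours - 31.
Linear in therapy_hours, so extremes are at the endpoints: therapy_hours = -2 gives symptom_score = -33; therapy_hours = 14 gives symptom_score = -17.

-33 to -17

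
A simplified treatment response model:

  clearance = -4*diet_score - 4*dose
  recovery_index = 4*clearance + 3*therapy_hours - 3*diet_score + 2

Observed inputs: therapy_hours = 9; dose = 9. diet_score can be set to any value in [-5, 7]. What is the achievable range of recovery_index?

Substituting into the clearance equation gives clearance = -4*diet_score - 36.
Substituting into the recovery_index equation gives recovery_index = -19*diet_score - 115.
Linear in diet_score, so extremes are at the endpoints: diet_score = -5 gives recovery_index = -20; diet_score = 7 gives recovery_index = -248.

-248 to -20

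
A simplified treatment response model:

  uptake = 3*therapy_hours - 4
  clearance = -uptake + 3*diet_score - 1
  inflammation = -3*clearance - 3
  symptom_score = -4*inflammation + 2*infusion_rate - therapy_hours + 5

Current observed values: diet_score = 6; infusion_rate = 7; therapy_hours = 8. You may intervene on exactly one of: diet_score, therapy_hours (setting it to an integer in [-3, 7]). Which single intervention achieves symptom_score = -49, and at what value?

set diet_score = 5

Intervening on diet_score: with other inputs at their observed values, symptom_score = 36*diet_score - 229. Solving for -49 gives diet_score = 5, within [-3, 7].
Intervening on therapy_hours: symptom_score = -37*therapy_hours + 283. Reaching -49 requires therapy_hours = 332/37, not an integer.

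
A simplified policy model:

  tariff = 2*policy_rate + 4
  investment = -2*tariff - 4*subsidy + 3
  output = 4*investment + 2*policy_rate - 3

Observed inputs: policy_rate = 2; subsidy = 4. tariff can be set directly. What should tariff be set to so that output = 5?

tariff = -7

Intervening on tariff fixes its value directly, overriding its dependence on policy_rate.
Substituting into the investment equation gives investment = -2*tariff - 13.
Substituting into the output equation gives output = -8*tariff - 51.
Solve -8*tariff - 51 = 5: tariff = (5 + 51) / -8 = -7.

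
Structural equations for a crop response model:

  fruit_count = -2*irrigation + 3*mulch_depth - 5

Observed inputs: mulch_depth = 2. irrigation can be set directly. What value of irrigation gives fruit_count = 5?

irrigation = -2

Substituting into the fruit_count equation gives fruit_count = -2*irrigation + 1.
Solve -2*irrigation + 1 = 5: irrigation = (5 - 1) / -2 = -2.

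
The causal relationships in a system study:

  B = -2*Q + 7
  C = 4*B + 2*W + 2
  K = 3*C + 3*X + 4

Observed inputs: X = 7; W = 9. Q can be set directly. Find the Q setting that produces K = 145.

Q = 1

Substituting into the C equation gives C = -8*Q + 48.
Substituting into the K equation gives K = -24*Q + 169.
Solve -24*Q + 169 = 145: Q = (145 - 169) / -24 = 1.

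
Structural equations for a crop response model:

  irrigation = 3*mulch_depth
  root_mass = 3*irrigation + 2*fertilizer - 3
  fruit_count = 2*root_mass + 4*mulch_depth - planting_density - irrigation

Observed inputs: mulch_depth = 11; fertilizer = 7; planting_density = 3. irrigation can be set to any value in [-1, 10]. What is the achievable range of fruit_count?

Intervening on irrigation fixes its value directly, overriding its dependence on mulch_depth.
Substituting into the root_mass equation gives root_mass = 3*irrigation + 11.
Substituting into the fruit_count equation gives fruit_count = 5*irrigation + 63.
Linear in irrigation, so extremes are at the endpoints: irrigation = -1 gives fruit_count = 58; irrigation = 10 gives fruit_count = 113.

58 to 113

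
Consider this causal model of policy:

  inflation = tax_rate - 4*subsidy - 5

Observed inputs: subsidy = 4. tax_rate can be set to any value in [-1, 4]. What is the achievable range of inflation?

-22 to -17

Substituting into the inflation equation gives inflation = tax_rate - 21.
Linear in tax_rate, so extremes are at the endpoints: tax_rate = -1 gives inflation = -22; tax_rate = 4 gives inflation = -17.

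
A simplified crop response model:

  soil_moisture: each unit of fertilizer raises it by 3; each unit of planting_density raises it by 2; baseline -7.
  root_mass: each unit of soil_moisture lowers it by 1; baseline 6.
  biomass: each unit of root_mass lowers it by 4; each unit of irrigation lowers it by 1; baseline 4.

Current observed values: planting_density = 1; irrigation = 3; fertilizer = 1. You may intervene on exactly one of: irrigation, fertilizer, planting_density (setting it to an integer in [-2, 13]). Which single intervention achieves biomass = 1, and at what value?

Intervening on irrigation: biomass = -irrigation - 28. Reaching 1 requires irrigation = -29, outside [-2, 13].
Intervening on fertilizer: biomass = 12*fertilizer - 43. Reaching 1 requires fertilizer = 11/3, not an integer.
Intervening on planting_density: with other inputs at their observed values, biomass = 8*planting_density - 39. Solving for 1 gives planting_density = 5, within [-2, 13].

set planting_density = 5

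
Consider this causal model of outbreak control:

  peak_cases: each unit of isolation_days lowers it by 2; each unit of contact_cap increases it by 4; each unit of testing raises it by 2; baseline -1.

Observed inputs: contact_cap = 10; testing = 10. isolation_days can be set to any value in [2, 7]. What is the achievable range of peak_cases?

Substituting into the peak_cases equation gives peak_cases = -2*isolation_days + 59.
Linear in isolation_days, so extremes are at the endpoints: isolation_days = 2 gives peak_cases = 55; isolation_days = 7 gives peak_cases = 45.

45 to 55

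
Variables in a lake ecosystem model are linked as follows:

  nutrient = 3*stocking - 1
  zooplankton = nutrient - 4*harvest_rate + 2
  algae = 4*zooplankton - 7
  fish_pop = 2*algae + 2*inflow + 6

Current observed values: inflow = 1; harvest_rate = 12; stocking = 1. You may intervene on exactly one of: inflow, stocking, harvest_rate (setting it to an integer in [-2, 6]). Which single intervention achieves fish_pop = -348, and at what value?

Intervening on inflow: with other inputs at their observed values, fish_pop = 2*inflow - 360. Solving for -348 gives inflow = 6, within [-2, 6].
Intervening on stocking: fish_pop = 24*stocking - 382. Reaching -348 requires stocking = 17/12, not an integer.
Intervening on harvest_rate: fish_pop = -32*harvest_rate + 26. Reaching -348 requires harvest_rate = 187/16, not an integer.

set inflow = 6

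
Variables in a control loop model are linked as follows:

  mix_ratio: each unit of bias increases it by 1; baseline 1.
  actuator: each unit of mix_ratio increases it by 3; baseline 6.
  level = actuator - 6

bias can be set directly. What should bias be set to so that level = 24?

bias = 7

Substituting into the actuator equation gives actuator = 3*bias + 9.
This gives level = 3*bias + 3.
Solve 3*bias + 3 = 24: bias = (24 - 3) / 3 = 7.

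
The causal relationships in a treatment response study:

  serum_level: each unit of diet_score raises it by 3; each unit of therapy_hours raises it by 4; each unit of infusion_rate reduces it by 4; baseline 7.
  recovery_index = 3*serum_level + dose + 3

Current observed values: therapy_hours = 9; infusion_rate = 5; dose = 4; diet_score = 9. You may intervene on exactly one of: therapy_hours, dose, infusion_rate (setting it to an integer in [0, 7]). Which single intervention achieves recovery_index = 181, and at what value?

Intervening on therapy_hours: recovery_index = 12*therapy_hours + 49. Reaching 181 requires therapy_hours = 11, outside [0, 7].
Intervening on dose: recovery_index = dose + 153. Reaching 181 requires dose = 28, outside [0, 7].
Intervening on infusion_rate: with other inputs at their observed values, recovery_index = -12*infusion_rate + 217. Solving for 181 gives infusion_rate = 3, within [0, 7].

set infusion_rate = 3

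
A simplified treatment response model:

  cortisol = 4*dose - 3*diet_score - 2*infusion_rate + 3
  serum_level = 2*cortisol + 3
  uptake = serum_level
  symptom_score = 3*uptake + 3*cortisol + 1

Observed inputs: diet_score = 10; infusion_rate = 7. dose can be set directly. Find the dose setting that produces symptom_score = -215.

Substituting into the cortisol equation gives cortisol = 4*dose - 41.
serum_level becomes 8*dose - 79.
So uptake = 8*dose - 79.
Substituting into the symptom_score equation gives symptom_score = 36*dose - 359.
Solve 36*dose - 359 = -215: dose = (-215 + 359) / 36 = 4.

dose = 4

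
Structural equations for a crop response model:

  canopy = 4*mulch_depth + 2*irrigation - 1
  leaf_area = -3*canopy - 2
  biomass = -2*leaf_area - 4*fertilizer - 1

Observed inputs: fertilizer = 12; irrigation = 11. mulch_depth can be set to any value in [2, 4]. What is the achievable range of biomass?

129 to 177

Substituting into the canopy equation gives canopy = 4*mulch_depth + 21.
leaf_area becomes -12*mulch_depth - 65.
Substituting into the biomass equation gives biomass = 24*mulch_depth + 81.
Linear in mulch_depth, so extremes are at the endpoints: mulch_depth = 2 gives biomass = 129; mulch_depth = 4 gives biomass = 177.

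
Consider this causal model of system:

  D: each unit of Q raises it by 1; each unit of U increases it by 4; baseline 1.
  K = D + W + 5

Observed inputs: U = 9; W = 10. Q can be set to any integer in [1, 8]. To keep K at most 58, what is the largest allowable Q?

Substituting into the D equation gives D = Q + 37.
Substituting into the K equation gives K = Q + 52.
Require Q + 52 ≤ 58, so Q ≤ 6.
The largest integer in [1, 8] satisfying this is 6.

Q = 6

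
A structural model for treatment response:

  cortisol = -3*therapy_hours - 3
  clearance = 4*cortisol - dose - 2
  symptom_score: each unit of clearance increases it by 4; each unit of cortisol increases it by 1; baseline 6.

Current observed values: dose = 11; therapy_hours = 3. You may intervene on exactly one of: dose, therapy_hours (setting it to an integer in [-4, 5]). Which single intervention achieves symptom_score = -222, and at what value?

Intervening on dose: with other inputs at their observed values, symptom_score = -4*dose - 206. Solving for -222 gives dose = 4, within [-4, 5].
Intervening on therapy_hours: symptom_score = -51*therapy_hours - 97. Reaching -222 requires therapy_hours = 125/51, not an integer.

set dose = 4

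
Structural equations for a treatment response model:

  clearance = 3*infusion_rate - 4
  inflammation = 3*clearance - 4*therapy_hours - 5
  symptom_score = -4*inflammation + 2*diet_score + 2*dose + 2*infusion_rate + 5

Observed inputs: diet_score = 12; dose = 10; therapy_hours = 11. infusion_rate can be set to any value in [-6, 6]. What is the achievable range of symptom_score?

Substituting into the inflammation equation gives inflammation = 9*infusion_rate - 61.
This gives symptom_score = -34*infusion_rate + 293.
Linear in infusion_rate, so extremes are at the endpoints: infusion_rate = -6 gives symptom_score = 497; infusion_rate = 6 gives symptom_score = 89.

89 to 497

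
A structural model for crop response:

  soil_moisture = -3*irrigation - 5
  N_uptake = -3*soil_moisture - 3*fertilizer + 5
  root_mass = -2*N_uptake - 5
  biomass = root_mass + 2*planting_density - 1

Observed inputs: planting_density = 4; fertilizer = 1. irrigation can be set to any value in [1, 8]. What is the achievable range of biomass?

-176 to -50

Substituting into the N_uptake equation gives N_uptake = 9*irrigation + 17.
So root_mass = -18*irrigation - 39.
So biomass = -18*irrigation - 32.
Linear in irrigation, so extremes are at the endpoints: irrigation = 1 gives biomass = -50; irrigation = 8 gives biomass = -176.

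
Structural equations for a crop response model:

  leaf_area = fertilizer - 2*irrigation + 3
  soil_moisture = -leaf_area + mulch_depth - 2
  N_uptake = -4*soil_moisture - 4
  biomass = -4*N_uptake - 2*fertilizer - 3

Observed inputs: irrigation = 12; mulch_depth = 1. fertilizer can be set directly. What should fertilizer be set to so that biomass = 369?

Substituting into the leaf_area equation gives leaf_area = fertilizer - 21.
Substituting into the soil_moisture equation gives soil_moisture = -fertilizer + 20.
So N_uptake = 4*fertilizer - 84.
So biomass = -18*fertilizer + 333.
Solve -18*fertilizer + 333 = 369: fertilizer = (369 - 333) / -18 = -2.

fertilizer = -2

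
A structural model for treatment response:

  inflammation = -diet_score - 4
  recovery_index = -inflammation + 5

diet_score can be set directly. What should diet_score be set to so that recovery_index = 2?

diet_score = -7

Substituting into the recovery_index equation gives recovery_index = diet_score + 9.
Solve diet_score + 9 = 2: diet_score = (2 - 9) / 1 = -7.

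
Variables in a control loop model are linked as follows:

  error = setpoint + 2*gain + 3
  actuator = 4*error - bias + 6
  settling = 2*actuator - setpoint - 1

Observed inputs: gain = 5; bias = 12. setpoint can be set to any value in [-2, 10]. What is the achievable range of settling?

77 to 161

Substituting into the error equation gives error = setpoint + 13.
actuator becomes 4*setpoint + 46.
Substituting into the settling equation gives settling = 7*setpoint + 91.
Linear in setpoint, so extremes are at the endpoints: setpoint = -2 gives settling = 77; setpoint = 10 gives settling = 161.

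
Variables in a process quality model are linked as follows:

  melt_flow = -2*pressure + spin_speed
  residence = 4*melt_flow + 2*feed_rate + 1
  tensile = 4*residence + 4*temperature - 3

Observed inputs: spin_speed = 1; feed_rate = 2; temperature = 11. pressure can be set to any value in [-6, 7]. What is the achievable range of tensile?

Substituting into the melt_flow equation gives melt_flow = -2*pressure + 1.
Substituting into the residence equation gives residence = -8*pressure + 9.
Substituting into the tensile equation gives tensile = -32*pressure + 77.
Linear in pressure, so extremes are at the endpoints: pressure = -6 gives tensile = 269; pressure = 7 gives tensile = -147.

-147 to 269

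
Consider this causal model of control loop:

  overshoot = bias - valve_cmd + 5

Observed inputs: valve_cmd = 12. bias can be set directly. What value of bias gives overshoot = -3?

bias = 4

Substituting into the overshoot equation gives overshoot = bias - 7.
Solve bias - 7 = -3: bias = (-3 + 7) / 1 = 4.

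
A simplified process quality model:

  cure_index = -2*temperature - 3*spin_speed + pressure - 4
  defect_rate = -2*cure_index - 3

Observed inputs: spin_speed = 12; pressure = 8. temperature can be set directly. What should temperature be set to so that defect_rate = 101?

Substituting into the cure_index equation gives cure_index = -2*temperature - 32.
So defect_rate = 4*temperature + 61.
Solve 4*temperature + 61 = 101: temperature = (101 - 61) / 4 = 10.

temperature = 10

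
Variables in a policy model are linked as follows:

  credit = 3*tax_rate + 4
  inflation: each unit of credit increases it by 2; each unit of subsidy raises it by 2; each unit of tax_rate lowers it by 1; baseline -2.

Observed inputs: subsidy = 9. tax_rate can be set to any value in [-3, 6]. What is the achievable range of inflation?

9 to 54

Substituting into the inflation equation gives inflation = 5*tax_rate + 24.
Linear in tax_rate, so extremes are at the endpoints: tax_rate = -3 gives inflation = 9; tax_rate = 6 gives inflation = 54.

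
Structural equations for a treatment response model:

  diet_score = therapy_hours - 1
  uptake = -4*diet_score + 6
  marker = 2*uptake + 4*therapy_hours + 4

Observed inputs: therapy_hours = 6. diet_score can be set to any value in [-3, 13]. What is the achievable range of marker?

-64 to 64

Intervening on diet_score fixes its value directly, overriding its dependence on therapy_hours.
Substituting into the marker equation gives marker = -8*diet_score + 40.
Linear in diet_score, so extremes are at the endpoints: diet_score = -3 gives marker = 64; diet_score = 13 gives marker = -64.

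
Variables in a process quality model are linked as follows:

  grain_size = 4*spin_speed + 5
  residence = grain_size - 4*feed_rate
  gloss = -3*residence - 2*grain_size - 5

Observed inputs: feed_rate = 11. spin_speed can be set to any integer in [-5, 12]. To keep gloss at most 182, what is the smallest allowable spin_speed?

spin_speed = -4

Substituting into the residence equation gives residence = 4*spin_speed - 39.
This gives gloss = -20*spin_speed + 102.
Require -20*spin_speed + 102 ≤ 182, so spin_speed ≥ -4.
The smallest integer in [-5, 12] satisfying this is -4.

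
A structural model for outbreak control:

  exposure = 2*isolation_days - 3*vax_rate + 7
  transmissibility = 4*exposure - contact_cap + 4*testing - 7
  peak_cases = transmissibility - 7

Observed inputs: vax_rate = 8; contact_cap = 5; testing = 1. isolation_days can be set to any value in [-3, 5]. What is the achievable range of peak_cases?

Substituting into the exposure equation gives exposure = 2*isolation_days - 17.
Substituting into the transmissibility equation gives transmissibility = 8*isolation_days - 76.
So peak_cases = 8*isolation_days - 83.
Linear in isolation_days, so extremes are at the endpoints: isolation_days = -3 gives peak_cases = -107; isolation_days = 5 gives peak_cases = -43.

-107 to -43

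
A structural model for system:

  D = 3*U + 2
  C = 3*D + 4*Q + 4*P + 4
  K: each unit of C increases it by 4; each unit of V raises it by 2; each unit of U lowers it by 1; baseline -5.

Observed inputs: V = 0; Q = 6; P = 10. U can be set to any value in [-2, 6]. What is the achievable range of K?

Substituting into the C equation gives C = 9*U + 74.
Substituting into the K equation gives K = 35*U + 291.
Linear in U, so extremes are at the endpoints: U = -2 gives K = 221; U = 6 gives K = 501.

221 to 501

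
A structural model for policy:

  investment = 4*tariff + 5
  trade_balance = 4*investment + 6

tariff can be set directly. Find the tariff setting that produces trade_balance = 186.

tariff = 10

Substituting into the trade_balance equation gives trade_balance = 16*tariff + 26.
Solve 16*tariff + 26 = 186: tariff = (186 - 26) / 16 = 10.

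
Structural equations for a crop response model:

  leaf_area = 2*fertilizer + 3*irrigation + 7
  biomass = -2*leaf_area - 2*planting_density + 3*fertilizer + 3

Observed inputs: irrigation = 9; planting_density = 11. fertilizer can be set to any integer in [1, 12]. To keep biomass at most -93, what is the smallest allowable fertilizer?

Substituting into the leaf_area equation gives leaf_area = 2*fertilizer + 34.
Substituting into the biomass equation gives biomass = -fertilizer - 87.
Require -fertilizer - 87 ≤ -93, so fertilizer ≥ 6.
The smallest integer in [1, 12] satisfying this is 6.

fertilizer = 6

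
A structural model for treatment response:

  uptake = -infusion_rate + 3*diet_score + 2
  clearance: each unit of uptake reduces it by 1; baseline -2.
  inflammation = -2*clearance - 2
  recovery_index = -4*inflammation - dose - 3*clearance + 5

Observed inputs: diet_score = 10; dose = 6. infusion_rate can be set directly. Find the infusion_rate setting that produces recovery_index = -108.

Substituting into the uptake equation gives uptake = -infusion_rate + 32.
Substituting into the clearance equation gives clearance = infusion_rate - 34.
Substituting into the inflammation equation gives inflammation = -2*infusion_rate + 66.
recovery_index becomes 5*infusion_rate - 163.
Solve 5*infusion_rate - 163 = -108: infusion_rate = (-108 + 163) / 5 = 11.

infusion_rate = 11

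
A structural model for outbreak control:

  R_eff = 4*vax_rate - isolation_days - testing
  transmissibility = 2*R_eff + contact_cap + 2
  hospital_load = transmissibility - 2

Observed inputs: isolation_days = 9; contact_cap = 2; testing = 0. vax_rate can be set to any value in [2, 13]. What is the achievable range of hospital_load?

0 to 88

Substituting into the R_eff equation gives R_eff = 4*vax_rate - 9.
Substituting into the transmissibility equation gives transmissibility = 8*vax_rate - 14.
Substituting into the hospital_load equation gives hospital_load = 8*vax_rate - 16.
Linear in vax_rate, so extremes are at the endpoints: vax_rate = 2 gives hospital_load = 0; vax_rate = 13 gives hospital_load = 88.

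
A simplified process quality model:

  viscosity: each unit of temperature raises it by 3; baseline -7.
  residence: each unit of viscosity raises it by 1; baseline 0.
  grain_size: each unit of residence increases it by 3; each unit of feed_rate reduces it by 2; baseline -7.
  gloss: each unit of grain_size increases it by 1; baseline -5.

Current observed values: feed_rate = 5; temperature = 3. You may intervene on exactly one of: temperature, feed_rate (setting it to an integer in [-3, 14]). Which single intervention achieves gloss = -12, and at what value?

set feed_rate = 3

Intervening on temperature: gloss = 9*temperature - 43. Reaching -12 requires temperature = 31/9, not an integer.
Intervening on feed_rate: with other inputs at their observed values, gloss = -2*feed_rate - 6. Solving for -12 gives feed_rate = 3, within [-3, 14].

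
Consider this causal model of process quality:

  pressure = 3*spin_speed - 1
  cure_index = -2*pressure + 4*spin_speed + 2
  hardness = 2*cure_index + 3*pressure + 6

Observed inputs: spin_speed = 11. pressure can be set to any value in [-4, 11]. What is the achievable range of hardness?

87 to 102

Intervening on pressure fixes its value directly, overriding its dependence on spin_speed.
Substituting into the cure_index equation gives cure_index = -2*pressure + 46.
So hardness = -pressure + 98.
Linear in pressure, so extremes are at the endpoints: pressure = -4 gives hardness = 102; pressure = 11 gives hardness = 87.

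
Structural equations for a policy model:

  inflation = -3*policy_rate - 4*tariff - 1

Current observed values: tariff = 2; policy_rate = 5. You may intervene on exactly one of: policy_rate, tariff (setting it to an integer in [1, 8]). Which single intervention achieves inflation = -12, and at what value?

set policy_rate = 1

Intervening on policy_rate: with other inputs at their observed values, inflation = -3*policy_rate - 9. Solving for -12 gives policy_rate = 1, within [1, 8].
Intervening on tariff: inflation = -4*tariff - 16. Reaching -12 requires tariff = -1, outside [1, 8].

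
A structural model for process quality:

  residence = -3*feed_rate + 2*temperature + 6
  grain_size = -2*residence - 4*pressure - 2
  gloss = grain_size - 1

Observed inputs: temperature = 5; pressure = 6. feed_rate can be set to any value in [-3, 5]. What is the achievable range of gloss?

Substituting into the residence equation gives residence = -3*feed_rate + 16.
So grain_size = 6*feed_rate - 58.
Substituting into the gloss equation gives gloss = 6*feed_rate - 59.
Linear in feed_rate, so extremes are at the endpoints: feed_rate = -3 gives gloss = -77; feed_rate = 5 gives gloss = -29.

-77 to -29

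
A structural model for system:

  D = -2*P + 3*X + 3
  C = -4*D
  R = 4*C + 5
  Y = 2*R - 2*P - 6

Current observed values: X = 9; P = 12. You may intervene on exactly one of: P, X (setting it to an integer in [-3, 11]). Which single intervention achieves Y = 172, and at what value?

set X = 5

Intervening on P: Y = 62*P - 956. Reaching 172 requires P = 564/31, not an integer.
Intervening on X: with other inputs at their observed values, Y = -96*X + 652. Solving for 172 gives X = 5, within [-3, 11].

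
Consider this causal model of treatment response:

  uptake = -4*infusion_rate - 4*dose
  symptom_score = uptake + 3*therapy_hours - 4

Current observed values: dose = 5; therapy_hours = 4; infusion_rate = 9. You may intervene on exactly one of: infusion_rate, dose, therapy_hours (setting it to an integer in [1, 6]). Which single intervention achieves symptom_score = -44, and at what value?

Intervening on infusion_rate: symptom_score = -4*infusion_rate - 12. Reaching -44 requires infusion_rate = 8, outside [1, 6].
Intervening on dose: with other inputs at their observed values, symptom_score = -4*dose - 28. Solving for -44 gives dose = 4, within [1, 6].
Intervening on therapy_hours: symptom_score = 3*therapy_hours - 60. Reaching -44 requires therapy_hours = 16/3, not an integer.

set dose = 4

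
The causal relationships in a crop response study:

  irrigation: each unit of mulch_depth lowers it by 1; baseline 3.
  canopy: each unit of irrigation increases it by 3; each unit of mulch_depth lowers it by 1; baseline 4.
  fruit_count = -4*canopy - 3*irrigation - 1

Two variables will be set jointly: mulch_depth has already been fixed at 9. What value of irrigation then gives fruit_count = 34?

irrigation = -1

With mulch_depth held at 9:
Intervening on irrigation fixes its value directly, overriding its dependence on mulch_depth.
Substituting into the canopy equation gives canopy = 3*irrigation - 5.
Substituting into the fruit_count equation gives fruit_count = -15*irrigation + 19.
Solve -15*irrigation + 19 = 34: irrigation = (34 - 19) / -15 = -1.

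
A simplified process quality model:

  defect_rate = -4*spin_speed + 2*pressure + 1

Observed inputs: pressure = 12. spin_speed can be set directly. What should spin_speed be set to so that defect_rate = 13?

spin_speed = 3

Substituting into the defect_rate equation gives defect_rate = -4*spin_speed + 25.
Solve -4*spin_speed + 25 = 13: spin_speed = (13 - 25) / -4 = 3.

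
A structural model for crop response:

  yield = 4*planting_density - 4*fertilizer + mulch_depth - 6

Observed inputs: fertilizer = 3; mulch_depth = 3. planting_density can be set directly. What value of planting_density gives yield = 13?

Substituting into the yield equation gives yield = 4*planting_density - 15.
Solve 4*planting_density - 15 = 13: planting_density = (13 + 15) / 4 = 7.

planting_density = 7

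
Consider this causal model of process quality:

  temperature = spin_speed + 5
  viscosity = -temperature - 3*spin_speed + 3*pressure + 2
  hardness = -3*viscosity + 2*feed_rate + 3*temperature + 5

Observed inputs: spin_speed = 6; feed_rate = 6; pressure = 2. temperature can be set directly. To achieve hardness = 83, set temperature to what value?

temperature = 6

Intervening on temperature fixes its value directly, overriding its dependence on spin_speed.
Substituting into the viscosity equation gives viscosity = -temperature - 10.
Substituting into the hardness equation gives hardness = 6*temperature + 47.
Solve 6*temperature + 47 = 83: temperature = (83 - 47) / 6 = 6.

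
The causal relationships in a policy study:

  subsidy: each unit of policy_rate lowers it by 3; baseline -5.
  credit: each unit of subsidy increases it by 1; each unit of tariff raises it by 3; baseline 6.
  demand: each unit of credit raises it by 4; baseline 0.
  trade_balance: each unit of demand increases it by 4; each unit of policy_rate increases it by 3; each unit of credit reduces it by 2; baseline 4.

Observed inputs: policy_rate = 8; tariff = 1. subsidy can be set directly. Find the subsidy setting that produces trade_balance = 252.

Intervening on subsidy fixes its value directly, overriding its dependence on policy_rate.
Substituting into the credit equation gives credit = subsidy + 9.
This gives demand = 4*subsidy + 36.
This gives trade_balance = 14*subsidy + 154.
Solve 14*subsidy + 154 = 252: subsidy = (252 - 154) / 14 = 7.

subsidy = 7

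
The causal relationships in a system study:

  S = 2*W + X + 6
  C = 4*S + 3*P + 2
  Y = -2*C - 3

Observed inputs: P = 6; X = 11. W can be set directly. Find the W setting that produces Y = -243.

W = 4

Substituting into the S equation gives S = 2*W + 17.
Substituting into the C equation gives C = 8*W + 88.
Substituting into the Y equation gives Y = -16*W - 179.
Solve -16*W - 179 = -243: W = (-243 + 179) / -16 = 4.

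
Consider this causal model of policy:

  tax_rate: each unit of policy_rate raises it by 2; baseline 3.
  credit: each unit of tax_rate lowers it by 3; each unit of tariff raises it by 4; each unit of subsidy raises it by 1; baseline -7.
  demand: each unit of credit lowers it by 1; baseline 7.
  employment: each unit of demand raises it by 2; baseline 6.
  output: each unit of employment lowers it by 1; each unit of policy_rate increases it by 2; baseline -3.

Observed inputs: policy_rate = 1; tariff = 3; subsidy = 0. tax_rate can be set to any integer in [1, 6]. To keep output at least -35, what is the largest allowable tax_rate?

tax_rate = 4

Intervening on tax_rate fixes its value directly, overriding its dependence on policy_rate.
Substituting into the credit equation gives credit = -3*tax_rate + 5.
Substituting into the demand equation gives demand = 3*tax_rate + 2.
Substituting into the employment equation gives employment = 6*tax_rate + 10.
Substituting into the output equation gives output = -6*tax_rate - 11.
Require -6*tax_rate - 11 ≥ -35, so tax_rate ≤ 4.
The largest integer in [1, 6] satisfying this is 4.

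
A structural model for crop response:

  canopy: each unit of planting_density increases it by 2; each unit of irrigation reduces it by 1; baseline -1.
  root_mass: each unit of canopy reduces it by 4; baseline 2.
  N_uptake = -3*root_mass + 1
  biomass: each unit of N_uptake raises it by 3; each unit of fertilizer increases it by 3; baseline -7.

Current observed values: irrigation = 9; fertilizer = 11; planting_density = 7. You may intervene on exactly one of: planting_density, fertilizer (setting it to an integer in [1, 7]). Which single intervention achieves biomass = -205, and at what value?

Intervening on planting_density: with other inputs at their observed values, biomass = 72*planting_density - 349. Solving for -205 gives planting_density = 2, within [1, 7].
Intervening on fertilizer: biomass = 3*fertilizer + 122. Reaching -205 requires fertilizer = -109, outside [1, 7].

set planting_density = 2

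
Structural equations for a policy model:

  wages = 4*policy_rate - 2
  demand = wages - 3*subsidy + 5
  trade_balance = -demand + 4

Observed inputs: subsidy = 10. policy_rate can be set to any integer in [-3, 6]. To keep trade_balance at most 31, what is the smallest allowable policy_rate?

policy_rate = 0

Substituting into the demand equation gives demand = 4*policy_rate - 27.
trade_balance becomes -4*policy_rate + 31.
Require -4*policy_rate + 31 ≤ 31, so policy_rate ≥ 0.
The smallest integer in [-3, 6] satisfying this is 0.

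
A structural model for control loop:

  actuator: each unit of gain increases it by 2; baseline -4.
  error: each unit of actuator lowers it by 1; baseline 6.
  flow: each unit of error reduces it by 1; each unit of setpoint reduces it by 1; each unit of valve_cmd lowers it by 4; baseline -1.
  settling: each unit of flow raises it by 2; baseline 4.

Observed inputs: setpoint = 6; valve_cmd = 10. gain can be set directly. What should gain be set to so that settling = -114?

Substituting into the error equation gives error = -2*gain + 10.
So flow = 2*gain - 57.
So settling = 4*gain - 110.
Solve 4*gain - 110 = -114: gain = (-114 + 110) / 4 = -1.

gain = -1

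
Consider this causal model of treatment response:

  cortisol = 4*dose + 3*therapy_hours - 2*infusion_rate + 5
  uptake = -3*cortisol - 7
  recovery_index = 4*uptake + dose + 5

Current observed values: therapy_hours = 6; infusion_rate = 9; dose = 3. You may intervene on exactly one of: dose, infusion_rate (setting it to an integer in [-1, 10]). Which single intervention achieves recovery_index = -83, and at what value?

Intervening on dose: with other inputs at their observed values, recovery_index = -47*dose - 83. Solving for -83 gives dose = 0, within [-1, 10].
Intervening on infusion_rate: recovery_index = 24*infusion_rate - 440. Reaching -83 requires infusion_rate = 119/8, not an integer.

set dose = 0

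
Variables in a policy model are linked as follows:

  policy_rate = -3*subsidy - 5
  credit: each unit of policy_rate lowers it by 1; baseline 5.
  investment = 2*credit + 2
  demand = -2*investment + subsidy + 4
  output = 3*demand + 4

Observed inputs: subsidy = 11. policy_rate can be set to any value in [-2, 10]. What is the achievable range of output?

-47 to 97

Intervening on policy_rate fixes its value directly, overriding its dependence on subsidy.
Substituting into the investment equation gives investment = -2*policy_rate + 12.
Substituting into the demand equation gives demand = 4*policy_rate - 9.
Substituting into the output equation gives output = 12*policy_rate - 23.
Linear in policy_rate, so extremes are at the endpoints: policy_rate = -2 gives output = -47; policy_rate = 10 gives output = 97.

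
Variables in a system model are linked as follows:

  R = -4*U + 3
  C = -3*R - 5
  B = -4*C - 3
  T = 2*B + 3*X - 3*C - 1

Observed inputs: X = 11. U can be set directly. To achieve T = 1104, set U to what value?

Substituting into the C equation gives C = 12*U - 14.
So B = -48*U + 53.
Substituting into the T equation gives T = -132*U + 180.
Solve -132*U + 180 = 1104: U = (1104 - 180) / -132 = -7.

U = -7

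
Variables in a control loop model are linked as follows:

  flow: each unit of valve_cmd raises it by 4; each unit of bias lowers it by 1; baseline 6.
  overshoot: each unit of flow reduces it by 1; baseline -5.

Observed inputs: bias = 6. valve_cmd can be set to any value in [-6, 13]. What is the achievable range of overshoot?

-57 to 19

Substituting into the flow equation gives flow = 4*valve_cmd.
Substituting into the overshoot equation gives overshoot = -4*valve_cmd - 5.
Linear in valve_cmd, so extremes are at the endpoints: valve_cmd = -6 gives overshoot = 19; valve_cmd = 13 gives overshoot = -57.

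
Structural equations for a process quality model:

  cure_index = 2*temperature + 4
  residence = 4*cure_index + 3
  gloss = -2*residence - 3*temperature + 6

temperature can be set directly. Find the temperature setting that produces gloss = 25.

temperature = -3

Substituting into the residence equation gives residence = 8*temperature + 19.
Substituting into the gloss equation gives gloss = -19*temperature - 32.
Solve -19*temperature - 32 = 25: temperature = (25 + 32) / -19 = -3.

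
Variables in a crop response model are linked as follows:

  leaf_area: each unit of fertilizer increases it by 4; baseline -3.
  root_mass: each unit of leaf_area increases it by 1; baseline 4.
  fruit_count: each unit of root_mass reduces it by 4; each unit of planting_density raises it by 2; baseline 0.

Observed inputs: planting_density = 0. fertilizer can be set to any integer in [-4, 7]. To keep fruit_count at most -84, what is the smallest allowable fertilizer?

fertilizer = 5

Substituting into the root_mass equation gives root_mass = 4*fertilizer + 1.
So fruit_count = -16*fertilizer - 4.
Require -16*fertilizer - 4 ≤ -84, so fertilizer ≥ 5.
The smallest integer in [-4, 7] satisfying this is 5.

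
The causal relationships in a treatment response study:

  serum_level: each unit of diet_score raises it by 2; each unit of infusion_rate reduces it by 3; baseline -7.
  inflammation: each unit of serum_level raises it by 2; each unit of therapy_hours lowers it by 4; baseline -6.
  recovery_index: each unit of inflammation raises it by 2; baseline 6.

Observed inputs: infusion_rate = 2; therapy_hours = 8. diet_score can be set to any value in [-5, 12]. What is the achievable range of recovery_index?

Substituting into the serum_level equation gives serum_level = 2*diet_score - 13.
Substituting into the inflammation equation gives inflammation = 4*diet_score - 64.
So recovery_index = 8*diet_score - 122.
Linear in diet_score, so extremes are at the endpoints: diet_score = -5 gives recovery_index = -162; diet_score = 12 gives recovery_index = -26.

-162 to -26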